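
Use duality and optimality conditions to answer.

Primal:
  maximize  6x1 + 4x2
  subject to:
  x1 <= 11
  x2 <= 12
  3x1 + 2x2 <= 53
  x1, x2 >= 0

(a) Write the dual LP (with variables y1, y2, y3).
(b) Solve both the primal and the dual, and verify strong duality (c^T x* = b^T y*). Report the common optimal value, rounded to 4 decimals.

The standard primal-dual pair for 'max c^T x s.t. A x <= b, x >= 0' is:
  Dual:  min b^T y  s.t.  A^T y >= c,  y >= 0.

So the dual LP is:
  minimize  11y1 + 12y2 + 53y3
  subject to:
    y1 + 3y3 >= 6
    y2 + 2y3 >= 4
    y1, y2, y3 >= 0

Solving the primal: x* = (9.6667, 12).
  primal value c^T x* = 106.
Solving the dual: y* = (0, 0, 2).
  dual value b^T y* = 106.
Strong duality: c^T x* = b^T y*. Confirmed.

106


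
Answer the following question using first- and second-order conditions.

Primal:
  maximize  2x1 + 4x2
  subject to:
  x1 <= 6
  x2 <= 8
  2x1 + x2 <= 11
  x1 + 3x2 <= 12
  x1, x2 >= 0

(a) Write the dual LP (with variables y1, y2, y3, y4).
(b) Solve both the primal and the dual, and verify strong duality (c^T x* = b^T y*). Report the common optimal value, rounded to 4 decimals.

The standard primal-dual pair for 'max c^T x s.t. A x <= b, x >= 0' is:
  Dual:  min b^T y  s.t.  A^T y >= c,  y >= 0.

So the dual LP is:
  minimize  6y1 + 8y2 + 11y3 + 12y4
  subject to:
    y1 + 2y3 + y4 >= 2
    y2 + y3 + 3y4 >= 4
    y1, y2, y3, y4 >= 0

Solving the primal: x* = (4.2, 2.6).
  primal value c^T x* = 18.8.
Solving the dual: y* = (0, 0, 0.4, 1.2).
  dual value b^T y* = 18.8.
Strong duality: c^T x* = b^T y*. Confirmed.

18.8


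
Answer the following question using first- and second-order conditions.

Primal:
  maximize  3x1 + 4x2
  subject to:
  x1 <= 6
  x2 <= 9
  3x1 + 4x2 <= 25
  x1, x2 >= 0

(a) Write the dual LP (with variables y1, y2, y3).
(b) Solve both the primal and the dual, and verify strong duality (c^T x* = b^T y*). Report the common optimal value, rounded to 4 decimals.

The standard primal-dual pair for 'max c^T x s.t. A x <= b, x >= 0' is:
  Dual:  min b^T y  s.t.  A^T y >= c,  y >= 0.

So the dual LP is:
  minimize  6y1 + 9y2 + 25y3
  subject to:
    y1 + 3y3 >= 3
    y2 + 4y3 >= 4
    y1, y2, y3 >= 0

Solving the primal: x* = (0, 6.25).
  primal value c^T x* = 25.
Solving the dual: y* = (0, 0, 1).
  dual value b^T y* = 25.
Strong duality: c^T x* = b^T y*. Confirmed.

25


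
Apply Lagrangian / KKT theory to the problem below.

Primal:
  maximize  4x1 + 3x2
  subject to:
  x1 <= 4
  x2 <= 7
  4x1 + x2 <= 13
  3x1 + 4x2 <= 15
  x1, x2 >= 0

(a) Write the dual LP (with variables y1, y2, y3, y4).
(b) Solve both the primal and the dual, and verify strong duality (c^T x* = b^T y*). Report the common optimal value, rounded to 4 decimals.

The standard primal-dual pair for 'max c^T x s.t. A x <= b, x >= 0' is:
  Dual:  min b^T y  s.t.  A^T y >= c,  y >= 0.

So the dual LP is:
  minimize  4y1 + 7y2 + 13y3 + 15y4
  subject to:
    y1 + 4y3 + 3y4 >= 4
    y2 + y3 + 4y4 >= 3
    y1, y2, y3, y4 >= 0

Solving the primal: x* = (2.8462, 1.6154).
  primal value c^T x* = 16.2308.
Solving the dual: y* = (0, 0, 0.5385, 0.6154).
  dual value b^T y* = 16.2308.
Strong duality: c^T x* = b^T y*. Confirmed.

16.2308


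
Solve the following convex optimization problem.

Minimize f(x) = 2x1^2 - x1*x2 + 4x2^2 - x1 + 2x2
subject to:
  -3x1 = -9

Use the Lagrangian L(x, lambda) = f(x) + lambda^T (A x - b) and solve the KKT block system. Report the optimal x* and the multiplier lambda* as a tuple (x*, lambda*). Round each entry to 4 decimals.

Form the Lagrangian:
  L(x, lambda) = (1/2) x^T Q x + c^T x + lambda^T (A x - b)
Stationarity (grad_x L = 0): Q x + c + A^T lambda = 0.
Primal feasibility: A x = b.

This gives the KKT block system:
  [ Q   A^T ] [ x     ]   [-c ]
  [ A    0  ] [ lambda ] = [ b ]

Solving the linear system:
  x*      = (3, 0.125)
  lambda* = (3.625)
  f(x*)   = 14.9375

x* = (3, 0.125), lambda* = (3.625)


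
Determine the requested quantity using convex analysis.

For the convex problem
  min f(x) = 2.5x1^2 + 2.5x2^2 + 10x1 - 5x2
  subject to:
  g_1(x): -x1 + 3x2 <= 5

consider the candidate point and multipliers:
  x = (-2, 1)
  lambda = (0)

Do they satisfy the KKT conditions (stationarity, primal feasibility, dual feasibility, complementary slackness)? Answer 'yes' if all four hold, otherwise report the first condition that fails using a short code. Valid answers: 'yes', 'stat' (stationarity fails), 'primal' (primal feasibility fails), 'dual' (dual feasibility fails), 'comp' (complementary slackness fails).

Gradient of f: grad f(x) = Q x + c = (0, 0)
Constraint values g_i(x) = a_i^T x - b_i:
  g_1((-2, 1)) = 0
Stationarity residual: grad f(x) + sum_i lambda_i a_i = (0, 0)
  -> stationarity OK
Primal feasibility (all g_i <= 0): OK
Dual feasibility (all lambda_i >= 0): OK
Complementary slackness (lambda_i * g_i(x) = 0 for all i): OK

Verdict: yes, KKT holds.

yes


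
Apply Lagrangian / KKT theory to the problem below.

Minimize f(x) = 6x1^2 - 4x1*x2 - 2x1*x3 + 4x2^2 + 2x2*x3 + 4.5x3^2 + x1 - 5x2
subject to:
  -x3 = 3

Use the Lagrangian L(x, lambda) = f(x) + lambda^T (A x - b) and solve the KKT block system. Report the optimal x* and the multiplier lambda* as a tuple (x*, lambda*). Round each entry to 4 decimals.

Form the Lagrangian:
  L(x, lambda) = (1/2) x^T Q x + c^T x + lambda^T (A x - b)
Stationarity (grad_x L = 0): Q x + c + A^T lambda = 0.
Primal feasibility: A x = b.

This gives the KKT block system:
  [ Q   A^T ] [ x     ]   [-c ]
  [ A    0  ] [ lambda ] = [ b ]

Solving the linear system:
  x*      = (-0.15, 1.3, -3)
  lambda* = (-24.1)
  f(x*)   = 32.825

x* = (-0.15, 1.3, -3), lambda* = (-24.1)


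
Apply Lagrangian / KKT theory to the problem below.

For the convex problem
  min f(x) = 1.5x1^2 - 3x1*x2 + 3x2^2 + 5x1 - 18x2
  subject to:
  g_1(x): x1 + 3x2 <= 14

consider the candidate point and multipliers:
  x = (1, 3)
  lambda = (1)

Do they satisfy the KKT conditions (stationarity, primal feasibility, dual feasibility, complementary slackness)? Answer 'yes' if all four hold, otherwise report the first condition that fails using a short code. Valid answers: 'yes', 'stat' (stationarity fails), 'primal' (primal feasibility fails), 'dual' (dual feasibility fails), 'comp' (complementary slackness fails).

Gradient of f: grad f(x) = Q x + c = (-1, -3)
Constraint values g_i(x) = a_i^T x - b_i:
  g_1((1, 3)) = -4
Stationarity residual: grad f(x) + sum_i lambda_i a_i = (0, 0)
  -> stationarity OK
Primal feasibility (all g_i <= 0): OK
Dual feasibility (all lambda_i >= 0): OK
Complementary slackness (lambda_i * g_i(x) = 0 for all i): FAILS

Verdict: the first failing condition is complementary_slackness -> comp.

comp


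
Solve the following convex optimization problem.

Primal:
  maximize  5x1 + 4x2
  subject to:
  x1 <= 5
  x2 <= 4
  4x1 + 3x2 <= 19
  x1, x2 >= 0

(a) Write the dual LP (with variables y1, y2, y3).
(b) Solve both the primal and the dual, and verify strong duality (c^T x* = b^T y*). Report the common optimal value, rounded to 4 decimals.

The standard primal-dual pair for 'max c^T x s.t. A x <= b, x >= 0' is:
  Dual:  min b^T y  s.t.  A^T y >= c,  y >= 0.

So the dual LP is:
  minimize  5y1 + 4y2 + 19y3
  subject to:
    y1 + 4y3 >= 5
    y2 + 3y3 >= 4
    y1, y2, y3 >= 0

Solving the primal: x* = (1.75, 4).
  primal value c^T x* = 24.75.
Solving the dual: y* = (0, 0.25, 1.25).
  dual value b^T y* = 24.75.
Strong duality: c^T x* = b^T y*. Confirmed.

24.75


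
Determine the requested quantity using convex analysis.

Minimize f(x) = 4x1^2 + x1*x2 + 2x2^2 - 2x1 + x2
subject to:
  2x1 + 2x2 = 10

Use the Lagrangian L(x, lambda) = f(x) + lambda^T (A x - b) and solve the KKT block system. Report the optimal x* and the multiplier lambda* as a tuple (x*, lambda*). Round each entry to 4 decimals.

Form the Lagrangian:
  L(x, lambda) = (1/2) x^T Q x + c^T x + lambda^T (A x - b)
Stationarity (grad_x L = 0): Q x + c + A^T lambda = 0.
Primal feasibility: A x = b.

This gives the KKT block system:
  [ Q   A^T ] [ x     ]   [-c ]
  [ A    0  ] [ lambda ] = [ b ]

Solving the linear system:
  x*      = (1.8, 3.2)
  lambda* = (-7.8)
  f(x*)   = 38.8

x* = (1.8, 3.2), lambda* = (-7.8)


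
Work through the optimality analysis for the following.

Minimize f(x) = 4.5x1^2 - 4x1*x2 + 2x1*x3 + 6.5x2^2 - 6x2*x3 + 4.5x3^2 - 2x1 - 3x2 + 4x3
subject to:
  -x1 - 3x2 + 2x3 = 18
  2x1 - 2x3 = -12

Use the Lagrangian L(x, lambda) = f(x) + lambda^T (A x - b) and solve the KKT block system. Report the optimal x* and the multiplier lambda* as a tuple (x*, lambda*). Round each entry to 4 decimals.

Form the Lagrangian:
  L(x, lambda) = (1/2) x^T Q x + c^T x + lambda^T (A x - b)
Stationarity (grad_x L = 0): Q x + c + A^T lambda = 0.
Primal feasibility: A x = b.

This gives the KKT block system:
  [ Q   A^T ] [ x     ]   [-c ]
  [ A    0  ] [ lambda ] = [ b ]

Solving the linear system:
  x*      = (-3.9536, -3.3179, 2.0464)
  lambda* = (-14.1987, 3.0099)
  f(x*)   = 158.8709

x* = (-3.9536, -3.3179, 2.0464), lambda* = (-14.1987, 3.0099)


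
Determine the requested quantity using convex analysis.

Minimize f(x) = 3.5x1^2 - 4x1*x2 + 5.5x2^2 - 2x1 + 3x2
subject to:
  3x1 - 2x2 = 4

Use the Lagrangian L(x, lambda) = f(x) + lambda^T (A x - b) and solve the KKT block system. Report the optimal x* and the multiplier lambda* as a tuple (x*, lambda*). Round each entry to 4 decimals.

Form the Lagrangian:
  L(x, lambda) = (1/2) x^T Q x + c^T x + lambda^T (A x - b)
Stationarity (grad_x L = 0): Q x + c + A^T lambda = 0.
Primal feasibility: A x = b.

This gives the KKT block system:
  [ Q   A^T ] [ x     ]   [-c ]
  [ A    0  ] [ lambda ] = [ b ]

Solving the linear system:
  x*      = (1.1392, -0.2911)
  lambda* = (-2.3797)
  f(x*)   = 3.1835

x* = (1.1392, -0.2911), lambda* = (-2.3797)


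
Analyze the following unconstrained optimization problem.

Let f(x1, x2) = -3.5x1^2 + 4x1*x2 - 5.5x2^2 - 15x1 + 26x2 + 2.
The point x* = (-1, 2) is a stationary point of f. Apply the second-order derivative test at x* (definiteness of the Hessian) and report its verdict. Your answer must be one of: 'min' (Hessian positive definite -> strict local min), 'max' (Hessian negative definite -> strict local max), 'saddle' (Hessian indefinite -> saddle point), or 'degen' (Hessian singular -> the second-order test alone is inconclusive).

Compute the Hessian H = grad^2 f:
  H = [[-7, 4], [4, -11]]
Verify stationarity: grad f(x*) = H x* + g = (0, 0).
Eigenvalues of H: -13.4721, -4.5279.
Both eigenvalues < 0, so H is negative definite -> x* is a strict local max.

max


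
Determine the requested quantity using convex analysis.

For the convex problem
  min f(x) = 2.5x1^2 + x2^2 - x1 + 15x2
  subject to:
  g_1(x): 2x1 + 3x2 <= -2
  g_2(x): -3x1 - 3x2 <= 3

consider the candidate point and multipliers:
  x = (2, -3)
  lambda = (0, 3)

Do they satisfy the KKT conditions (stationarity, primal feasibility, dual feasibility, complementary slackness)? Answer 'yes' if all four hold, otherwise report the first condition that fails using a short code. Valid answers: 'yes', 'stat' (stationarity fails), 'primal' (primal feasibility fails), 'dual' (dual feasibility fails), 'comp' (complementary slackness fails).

Gradient of f: grad f(x) = Q x + c = (9, 9)
Constraint values g_i(x) = a_i^T x - b_i:
  g_1((2, -3)) = -3
  g_2((2, -3)) = 0
Stationarity residual: grad f(x) + sum_i lambda_i a_i = (0, 0)
  -> stationarity OK
Primal feasibility (all g_i <= 0): OK
Dual feasibility (all lambda_i >= 0): OK
Complementary slackness (lambda_i * g_i(x) = 0 for all i): OK

Verdict: yes, KKT holds.

yes


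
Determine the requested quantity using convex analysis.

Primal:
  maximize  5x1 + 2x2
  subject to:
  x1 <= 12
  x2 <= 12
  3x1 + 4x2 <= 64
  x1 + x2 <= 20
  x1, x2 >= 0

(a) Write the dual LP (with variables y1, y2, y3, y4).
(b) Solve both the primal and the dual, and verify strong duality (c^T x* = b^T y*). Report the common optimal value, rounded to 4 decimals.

The standard primal-dual pair for 'max c^T x s.t. A x <= b, x >= 0' is:
  Dual:  min b^T y  s.t.  A^T y >= c,  y >= 0.

So the dual LP is:
  minimize  12y1 + 12y2 + 64y3 + 20y4
  subject to:
    y1 + 3y3 + y4 >= 5
    y2 + 4y3 + y4 >= 2
    y1, y2, y3, y4 >= 0

Solving the primal: x* = (12, 7).
  primal value c^T x* = 74.
Solving the dual: y* = (3.5, 0, 0.5, 0).
  dual value b^T y* = 74.
Strong duality: c^T x* = b^T y*. Confirmed.

74


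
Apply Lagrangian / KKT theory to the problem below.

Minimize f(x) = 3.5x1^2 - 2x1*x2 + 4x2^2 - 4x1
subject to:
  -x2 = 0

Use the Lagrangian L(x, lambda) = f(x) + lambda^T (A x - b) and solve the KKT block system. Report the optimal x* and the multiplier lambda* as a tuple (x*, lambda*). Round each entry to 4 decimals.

Form the Lagrangian:
  L(x, lambda) = (1/2) x^T Q x + c^T x + lambda^T (A x - b)
Stationarity (grad_x L = 0): Q x + c + A^T lambda = 0.
Primal feasibility: A x = b.

This gives the KKT block system:
  [ Q   A^T ] [ x     ]   [-c ]
  [ A    0  ] [ lambda ] = [ b ]

Solving the linear system:
  x*      = (0.5714, 0)
  lambda* = (-1.1429)
  f(x*)   = -1.1429

x* = (0.5714, 0), lambda* = (-1.1429)


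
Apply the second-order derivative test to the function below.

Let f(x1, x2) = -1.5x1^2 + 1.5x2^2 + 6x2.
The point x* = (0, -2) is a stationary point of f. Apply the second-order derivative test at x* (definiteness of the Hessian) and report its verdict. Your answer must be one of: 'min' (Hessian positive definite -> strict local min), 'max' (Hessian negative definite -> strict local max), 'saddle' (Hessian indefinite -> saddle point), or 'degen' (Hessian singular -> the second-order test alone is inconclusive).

Compute the Hessian H = grad^2 f:
  H = [[-3, 0], [0, 3]]
Verify stationarity: grad f(x*) = H x* + g = (0, 0).
Eigenvalues of H: -3, 3.
Eigenvalues have mixed signs, so H is indefinite -> x* is a saddle point.

saddle


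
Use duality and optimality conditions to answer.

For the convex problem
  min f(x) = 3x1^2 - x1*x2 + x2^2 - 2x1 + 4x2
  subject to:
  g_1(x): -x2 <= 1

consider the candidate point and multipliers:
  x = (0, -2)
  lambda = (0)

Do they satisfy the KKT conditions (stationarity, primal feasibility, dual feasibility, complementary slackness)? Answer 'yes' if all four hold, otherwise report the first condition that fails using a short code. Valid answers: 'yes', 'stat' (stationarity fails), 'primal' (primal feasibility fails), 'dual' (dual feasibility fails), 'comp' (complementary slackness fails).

Gradient of f: grad f(x) = Q x + c = (0, 0)
Constraint values g_i(x) = a_i^T x - b_i:
  g_1((0, -2)) = 1
Stationarity residual: grad f(x) + sum_i lambda_i a_i = (0, 0)
  -> stationarity OK
Primal feasibility (all g_i <= 0): FAILS
Dual feasibility (all lambda_i >= 0): OK
Complementary slackness (lambda_i * g_i(x) = 0 for all i): OK

Verdict: the first failing condition is primal_feasibility -> primal.

primal


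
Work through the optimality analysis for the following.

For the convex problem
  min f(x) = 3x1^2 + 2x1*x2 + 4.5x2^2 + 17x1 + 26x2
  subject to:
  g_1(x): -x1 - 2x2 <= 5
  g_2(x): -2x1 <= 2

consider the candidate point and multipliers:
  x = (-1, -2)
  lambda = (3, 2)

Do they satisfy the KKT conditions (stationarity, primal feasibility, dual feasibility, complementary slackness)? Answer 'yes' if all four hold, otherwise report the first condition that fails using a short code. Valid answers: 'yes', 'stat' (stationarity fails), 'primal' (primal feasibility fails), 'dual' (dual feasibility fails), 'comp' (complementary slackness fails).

Gradient of f: grad f(x) = Q x + c = (7, 6)
Constraint values g_i(x) = a_i^T x - b_i:
  g_1((-1, -2)) = 0
  g_2((-1, -2)) = 0
Stationarity residual: grad f(x) + sum_i lambda_i a_i = (0, 0)
  -> stationarity OK
Primal feasibility (all g_i <= 0): OK
Dual feasibility (all lambda_i >= 0): OK
Complementary slackness (lambda_i * g_i(x) = 0 for all i): OK

Verdict: yes, KKT holds.

yes


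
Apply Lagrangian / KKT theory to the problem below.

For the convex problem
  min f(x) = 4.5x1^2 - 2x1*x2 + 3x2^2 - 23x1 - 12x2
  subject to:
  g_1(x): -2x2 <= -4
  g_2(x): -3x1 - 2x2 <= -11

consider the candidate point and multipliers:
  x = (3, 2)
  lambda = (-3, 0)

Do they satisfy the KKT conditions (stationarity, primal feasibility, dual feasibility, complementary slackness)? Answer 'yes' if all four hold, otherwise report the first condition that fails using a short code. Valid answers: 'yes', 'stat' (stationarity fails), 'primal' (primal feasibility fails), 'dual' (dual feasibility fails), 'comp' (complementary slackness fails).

Gradient of f: grad f(x) = Q x + c = (0, -6)
Constraint values g_i(x) = a_i^T x - b_i:
  g_1((3, 2)) = 0
  g_2((3, 2)) = -2
Stationarity residual: grad f(x) + sum_i lambda_i a_i = (0, 0)
  -> stationarity OK
Primal feasibility (all g_i <= 0): OK
Dual feasibility (all lambda_i >= 0): FAILS
Complementary slackness (lambda_i * g_i(x) = 0 for all i): OK

Verdict: the first failing condition is dual_feasibility -> dual.

dual


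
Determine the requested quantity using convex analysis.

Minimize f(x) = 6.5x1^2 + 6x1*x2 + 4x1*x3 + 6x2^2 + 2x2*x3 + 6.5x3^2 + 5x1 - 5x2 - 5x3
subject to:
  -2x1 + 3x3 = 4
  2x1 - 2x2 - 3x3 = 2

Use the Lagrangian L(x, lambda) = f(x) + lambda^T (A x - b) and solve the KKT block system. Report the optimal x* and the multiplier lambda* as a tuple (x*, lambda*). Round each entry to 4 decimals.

Form the Lagrangian:
  L(x, lambda) = (1/2) x^T Q x + c^T x + lambda^T (A x - b)
Stationarity (grad_x L = 0): Q x + c + A^T lambda = 0.
Primal feasibility: A x = b.

This gives the KKT block system:
  [ Q   A^T ] [ x     ]   [-c ]
  [ A    0  ] [ lambda ] = [ b ]

Solving the linear system:
  x*      = (0.1429, -3, 1.4286)
  lambda* = (-21.3571, -18.6429)
  f(x*)   = 65.6429

x* = (0.1429, -3, 1.4286), lambda* = (-21.3571, -18.6429)


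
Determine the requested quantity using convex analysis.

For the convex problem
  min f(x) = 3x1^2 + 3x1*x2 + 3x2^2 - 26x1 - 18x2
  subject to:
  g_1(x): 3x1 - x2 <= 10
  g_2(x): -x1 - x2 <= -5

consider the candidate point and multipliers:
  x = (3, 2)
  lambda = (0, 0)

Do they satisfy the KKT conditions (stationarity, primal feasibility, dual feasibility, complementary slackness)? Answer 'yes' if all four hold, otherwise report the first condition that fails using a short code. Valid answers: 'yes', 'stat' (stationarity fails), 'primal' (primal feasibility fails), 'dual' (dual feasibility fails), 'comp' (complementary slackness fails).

Gradient of f: grad f(x) = Q x + c = (-2, 3)
Constraint values g_i(x) = a_i^T x - b_i:
  g_1((3, 2)) = -3
  g_2((3, 2)) = 0
Stationarity residual: grad f(x) + sum_i lambda_i a_i = (-2, 3)
  -> stationarity FAILS
Primal feasibility (all g_i <= 0): OK
Dual feasibility (all lambda_i >= 0): OK
Complementary slackness (lambda_i * g_i(x) = 0 for all i): OK

Verdict: the first failing condition is stationarity -> stat.

stat


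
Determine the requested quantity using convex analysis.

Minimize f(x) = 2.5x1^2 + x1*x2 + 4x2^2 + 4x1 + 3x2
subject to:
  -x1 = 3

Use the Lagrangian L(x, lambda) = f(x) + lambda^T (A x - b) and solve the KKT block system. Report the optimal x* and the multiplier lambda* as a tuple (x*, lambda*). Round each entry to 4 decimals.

Form the Lagrangian:
  L(x, lambda) = (1/2) x^T Q x + c^T x + lambda^T (A x - b)
Stationarity (grad_x L = 0): Q x + c + A^T lambda = 0.
Primal feasibility: A x = b.

This gives the KKT block system:
  [ Q   A^T ] [ x     ]   [-c ]
  [ A    0  ] [ lambda ] = [ b ]

Solving the linear system:
  x*      = (-3, 0)
  lambda* = (-11)
  f(x*)   = 10.5

x* = (-3, 0), lambda* = (-11)


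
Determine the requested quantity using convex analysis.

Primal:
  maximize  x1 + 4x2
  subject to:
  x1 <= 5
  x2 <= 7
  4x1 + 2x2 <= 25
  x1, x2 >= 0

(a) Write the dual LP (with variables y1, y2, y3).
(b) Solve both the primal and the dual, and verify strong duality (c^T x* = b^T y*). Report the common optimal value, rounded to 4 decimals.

The standard primal-dual pair for 'max c^T x s.t. A x <= b, x >= 0' is:
  Dual:  min b^T y  s.t.  A^T y >= c,  y >= 0.

So the dual LP is:
  minimize  5y1 + 7y2 + 25y3
  subject to:
    y1 + 4y3 >= 1
    y2 + 2y3 >= 4
    y1, y2, y3 >= 0

Solving the primal: x* = (2.75, 7).
  primal value c^T x* = 30.75.
Solving the dual: y* = (0, 3.5, 0.25).
  dual value b^T y* = 30.75.
Strong duality: c^T x* = b^T y*. Confirmed.

30.75


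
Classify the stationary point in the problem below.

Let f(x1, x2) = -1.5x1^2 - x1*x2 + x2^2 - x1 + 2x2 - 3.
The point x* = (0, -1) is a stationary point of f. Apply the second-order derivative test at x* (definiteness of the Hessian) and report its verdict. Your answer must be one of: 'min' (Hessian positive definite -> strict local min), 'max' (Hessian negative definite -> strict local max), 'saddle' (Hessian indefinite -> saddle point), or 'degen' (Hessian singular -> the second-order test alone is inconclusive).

Compute the Hessian H = grad^2 f:
  H = [[-3, -1], [-1, 2]]
Verify stationarity: grad f(x*) = H x* + g = (0, 0).
Eigenvalues of H: -3.1926, 2.1926.
Eigenvalues have mixed signs, so H is indefinite -> x* is a saddle point.

saddle


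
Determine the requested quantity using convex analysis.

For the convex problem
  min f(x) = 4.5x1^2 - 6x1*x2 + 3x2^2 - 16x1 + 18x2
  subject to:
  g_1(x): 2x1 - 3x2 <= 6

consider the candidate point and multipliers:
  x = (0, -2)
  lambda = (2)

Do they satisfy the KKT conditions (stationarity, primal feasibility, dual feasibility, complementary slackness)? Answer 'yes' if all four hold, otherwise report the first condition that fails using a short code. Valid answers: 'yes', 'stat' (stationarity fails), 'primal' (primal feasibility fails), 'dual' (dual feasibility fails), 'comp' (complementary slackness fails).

Gradient of f: grad f(x) = Q x + c = (-4, 6)
Constraint values g_i(x) = a_i^T x - b_i:
  g_1((0, -2)) = 0
Stationarity residual: grad f(x) + sum_i lambda_i a_i = (0, 0)
  -> stationarity OK
Primal feasibility (all g_i <= 0): OK
Dual feasibility (all lambda_i >= 0): OK
Complementary slackness (lambda_i * g_i(x) = 0 for all i): OK

Verdict: yes, KKT holds.

yes


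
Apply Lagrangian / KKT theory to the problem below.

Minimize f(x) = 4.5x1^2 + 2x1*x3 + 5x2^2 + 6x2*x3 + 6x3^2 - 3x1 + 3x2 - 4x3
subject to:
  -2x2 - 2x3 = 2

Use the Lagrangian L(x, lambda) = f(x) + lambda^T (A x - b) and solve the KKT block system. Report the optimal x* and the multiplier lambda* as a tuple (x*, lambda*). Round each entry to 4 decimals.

Form the Lagrangian:
  L(x, lambda) = (1/2) x^T Q x + c^T x + lambda^T (A x - b)
Stationarity (grad_x L = 0): Q x + c + A^T lambda = 0.
Primal feasibility: A x = b.

This gives the KKT block system:
  [ Q   A^T ] [ x     ]   [-c ]
  [ A    0  ] [ lambda ] = [ b ]

Solving the linear system:
  x*      = (0.2791, -1.2442, 0.2442)
  lambda* = (-3.9884)
  f(x*)   = 1.2151

x* = (0.2791, -1.2442, 0.2442), lambda* = (-3.9884)


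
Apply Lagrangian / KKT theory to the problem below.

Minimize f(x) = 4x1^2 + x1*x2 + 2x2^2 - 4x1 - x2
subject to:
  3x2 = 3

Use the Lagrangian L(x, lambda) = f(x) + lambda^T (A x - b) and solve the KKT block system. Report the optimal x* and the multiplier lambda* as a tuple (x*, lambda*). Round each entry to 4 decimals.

Form the Lagrangian:
  L(x, lambda) = (1/2) x^T Q x + c^T x + lambda^T (A x - b)
Stationarity (grad_x L = 0): Q x + c + A^T lambda = 0.
Primal feasibility: A x = b.

This gives the KKT block system:
  [ Q   A^T ] [ x     ]   [-c ]
  [ A    0  ] [ lambda ] = [ b ]

Solving the linear system:
  x*      = (0.375, 1)
  lambda* = (-1.125)
  f(x*)   = 0.4375

x* = (0.375, 1), lambda* = (-1.125)


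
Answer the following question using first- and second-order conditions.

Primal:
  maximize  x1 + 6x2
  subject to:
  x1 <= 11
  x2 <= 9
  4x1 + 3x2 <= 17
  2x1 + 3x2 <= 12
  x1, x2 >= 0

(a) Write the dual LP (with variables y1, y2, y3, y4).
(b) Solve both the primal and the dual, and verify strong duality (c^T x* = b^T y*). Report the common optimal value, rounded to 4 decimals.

The standard primal-dual pair for 'max c^T x s.t. A x <= b, x >= 0' is:
  Dual:  min b^T y  s.t.  A^T y >= c,  y >= 0.

So the dual LP is:
  minimize  11y1 + 9y2 + 17y3 + 12y4
  subject to:
    y1 + 4y3 + 2y4 >= 1
    y2 + 3y3 + 3y4 >= 6
    y1, y2, y3, y4 >= 0

Solving the primal: x* = (0, 4).
  primal value c^T x* = 24.
Solving the dual: y* = (0, 0, 0, 2).
  dual value b^T y* = 24.
Strong duality: c^T x* = b^T y*. Confirmed.

24


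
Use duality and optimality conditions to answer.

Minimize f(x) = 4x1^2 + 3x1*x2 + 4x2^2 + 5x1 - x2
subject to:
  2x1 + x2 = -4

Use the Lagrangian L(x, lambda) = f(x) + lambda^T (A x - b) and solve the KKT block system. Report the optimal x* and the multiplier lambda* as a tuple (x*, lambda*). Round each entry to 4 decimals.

Form the Lagrangian:
  L(x, lambda) = (1/2) x^T Q x + c^T x + lambda^T (A x - b)
Stationarity (grad_x L = 0): Q x + c + A^T lambda = 0.
Primal feasibility: A x = b.

This gives the KKT block system:
  [ Q   A^T ] [ x     ]   [-c ]
  [ A    0  ] [ lambda ] = [ b ]

Solving the linear system:
  x*      = (-2.1071, 0.2143)
  lambda* = (5.6071)
  f(x*)   = 5.8393

x* = (-2.1071, 0.2143), lambda* = (5.6071)


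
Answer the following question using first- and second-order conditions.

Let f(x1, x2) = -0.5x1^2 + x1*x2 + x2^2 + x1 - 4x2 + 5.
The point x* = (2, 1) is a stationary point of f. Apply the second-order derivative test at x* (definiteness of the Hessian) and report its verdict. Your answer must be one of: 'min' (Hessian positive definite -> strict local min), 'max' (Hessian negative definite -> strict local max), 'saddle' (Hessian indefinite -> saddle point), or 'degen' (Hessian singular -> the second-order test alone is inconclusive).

Compute the Hessian H = grad^2 f:
  H = [[-1, 1], [1, 2]]
Verify stationarity: grad f(x*) = H x* + g = (0, 0).
Eigenvalues of H: -1.3028, 2.3028.
Eigenvalues have mixed signs, so H is indefinite -> x* is a saddle point.

saddle


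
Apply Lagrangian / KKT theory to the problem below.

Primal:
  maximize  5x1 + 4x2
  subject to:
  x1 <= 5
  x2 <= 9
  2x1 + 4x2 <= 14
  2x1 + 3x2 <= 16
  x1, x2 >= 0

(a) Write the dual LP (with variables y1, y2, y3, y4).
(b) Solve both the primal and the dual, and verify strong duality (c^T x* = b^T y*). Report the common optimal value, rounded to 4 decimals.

The standard primal-dual pair for 'max c^T x s.t. A x <= b, x >= 0' is:
  Dual:  min b^T y  s.t.  A^T y >= c,  y >= 0.

So the dual LP is:
  minimize  5y1 + 9y2 + 14y3 + 16y4
  subject to:
    y1 + 2y3 + 2y4 >= 5
    y2 + 4y3 + 3y4 >= 4
    y1, y2, y3, y4 >= 0

Solving the primal: x* = (5, 1).
  primal value c^T x* = 29.
Solving the dual: y* = (3, 0, 1, 0).
  dual value b^T y* = 29.
Strong duality: c^T x* = b^T y*. Confirmed.

29


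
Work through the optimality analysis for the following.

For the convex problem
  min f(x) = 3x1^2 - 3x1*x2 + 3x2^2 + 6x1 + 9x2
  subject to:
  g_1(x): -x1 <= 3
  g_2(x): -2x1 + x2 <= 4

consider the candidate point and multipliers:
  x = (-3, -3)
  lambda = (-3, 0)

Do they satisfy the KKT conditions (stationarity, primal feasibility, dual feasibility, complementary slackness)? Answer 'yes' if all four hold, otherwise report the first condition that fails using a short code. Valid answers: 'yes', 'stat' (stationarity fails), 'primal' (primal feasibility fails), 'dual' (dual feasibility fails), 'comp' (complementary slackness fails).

Gradient of f: grad f(x) = Q x + c = (-3, 0)
Constraint values g_i(x) = a_i^T x - b_i:
  g_1((-3, -3)) = 0
  g_2((-3, -3)) = -1
Stationarity residual: grad f(x) + sum_i lambda_i a_i = (0, 0)
  -> stationarity OK
Primal feasibility (all g_i <= 0): OK
Dual feasibility (all lambda_i >= 0): FAILS
Complementary slackness (lambda_i * g_i(x) = 0 for all i): OK

Verdict: the first failing condition is dual_feasibility -> dual.

dual


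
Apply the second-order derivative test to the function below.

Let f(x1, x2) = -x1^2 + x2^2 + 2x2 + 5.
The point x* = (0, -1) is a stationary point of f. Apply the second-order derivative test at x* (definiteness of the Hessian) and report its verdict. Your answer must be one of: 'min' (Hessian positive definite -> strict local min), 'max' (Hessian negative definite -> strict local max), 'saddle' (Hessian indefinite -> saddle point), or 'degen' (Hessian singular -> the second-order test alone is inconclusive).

Compute the Hessian H = grad^2 f:
  H = [[-2, 0], [0, 2]]
Verify stationarity: grad f(x*) = H x* + g = (0, 0).
Eigenvalues of H: -2, 2.
Eigenvalues have mixed signs, so H is indefinite -> x* is a saddle point.

saddle


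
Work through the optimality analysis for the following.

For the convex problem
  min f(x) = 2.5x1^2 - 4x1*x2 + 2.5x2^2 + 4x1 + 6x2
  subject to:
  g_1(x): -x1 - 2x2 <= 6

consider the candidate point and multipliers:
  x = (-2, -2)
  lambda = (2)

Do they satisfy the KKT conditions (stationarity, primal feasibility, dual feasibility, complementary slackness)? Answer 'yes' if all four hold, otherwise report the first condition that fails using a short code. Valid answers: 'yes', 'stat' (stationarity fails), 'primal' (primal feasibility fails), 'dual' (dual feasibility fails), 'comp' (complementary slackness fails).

Gradient of f: grad f(x) = Q x + c = (2, 4)
Constraint values g_i(x) = a_i^T x - b_i:
  g_1((-2, -2)) = 0
Stationarity residual: grad f(x) + sum_i lambda_i a_i = (0, 0)
  -> stationarity OK
Primal feasibility (all g_i <= 0): OK
Dual feasibility (all lambda_i >= 0): OK
Complementary slackness (lambda_i * g_i(x) = 0 for all i): OK

Verdict: yes, KKT holds.

yes


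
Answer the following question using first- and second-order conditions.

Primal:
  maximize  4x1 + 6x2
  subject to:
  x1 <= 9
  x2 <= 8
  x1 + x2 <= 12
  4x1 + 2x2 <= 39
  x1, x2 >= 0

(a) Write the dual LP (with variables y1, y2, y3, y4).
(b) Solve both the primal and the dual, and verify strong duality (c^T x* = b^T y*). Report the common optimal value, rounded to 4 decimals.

The standard primal-dual pair for 'max c^T x s.t. A x <= b, x >= 0' is:
  Dual:  min b^T y  s.t.  A^T y >= c,  y >= 0.

So the dual LP is:
  minimize  9y1 + 8y2 + 12y3 + 39y4
  subject to:
    y1 + y3 + 4y4 >= 4
    y2 + y3 + 2y4 >= 6
    y1, y2, y3, y4 >= 0

Solving the primal: x* = (4, 8).
  primal value c^T x* = 64.
Solving the dual: y* = (0, 2, 4, 0).
  dual value b^T y* = 64.
Strong duality: c^T x* = b^T y*. Confirmed.

64


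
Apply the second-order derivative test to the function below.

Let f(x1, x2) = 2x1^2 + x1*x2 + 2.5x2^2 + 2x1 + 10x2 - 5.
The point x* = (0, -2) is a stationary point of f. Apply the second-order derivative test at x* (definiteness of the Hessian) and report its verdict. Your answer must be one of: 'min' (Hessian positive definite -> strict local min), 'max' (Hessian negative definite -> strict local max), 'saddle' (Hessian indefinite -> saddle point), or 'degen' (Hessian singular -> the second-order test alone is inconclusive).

Compute the Hessian H = grad^2 f:
  H = [[4, 1], [1, 5]]
Verify stationarity: grad f(x*) = H x* + g = (0, 0).
Eigenvalues of H: 3.382, 5.618.
Both eigenvalues > 0, so H is positive definite -> x* is a strict local min.

min


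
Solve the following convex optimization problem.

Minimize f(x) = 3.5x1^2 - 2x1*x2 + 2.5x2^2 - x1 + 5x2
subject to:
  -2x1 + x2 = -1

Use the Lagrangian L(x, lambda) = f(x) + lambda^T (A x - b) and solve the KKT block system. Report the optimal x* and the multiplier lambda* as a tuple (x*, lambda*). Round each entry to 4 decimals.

Form the Lagrangian:
  L(x, lambda) = (1/2) x^T Q x + c^T x + lambda^T (A x - b)
Stationarity (grad_x L = 0): Q x + c + A^T lambda = 0.
Primal feasibility: A x = b.

This gives the KKT block system:
  [ Q   A^T ] [ x     ]   [-c ]
  [ A    0  ] [ lambda ] = [ b ]

Solving the linear system:
  x*      = (-0.0526, -1.1053)
  lambda* = (0.4211)
  f(x*)   = -2.5263

x* = (-0.0526, -1.1053), lambda* = (0.4211)


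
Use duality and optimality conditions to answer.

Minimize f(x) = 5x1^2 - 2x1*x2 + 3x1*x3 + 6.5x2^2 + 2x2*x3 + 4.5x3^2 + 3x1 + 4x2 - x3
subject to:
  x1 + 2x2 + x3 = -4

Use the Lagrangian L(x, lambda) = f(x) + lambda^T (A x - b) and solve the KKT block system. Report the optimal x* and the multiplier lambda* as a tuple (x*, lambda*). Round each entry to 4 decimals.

Form the Lagrangian:
  L(x, lambda) = (1/2) x^T Q x + c^T x + lambda^T (A x - b)
Stationarity (grad_x L = 0): Q x + c + A^T lambda = 0.
Primal feasibility: A x = b.

This gives the KKT block system:
  [ Q   A^T ] [ x     ]   [-c ]
  [ A    0  ] [ lambda ] = [ b ]

Solving the linear system:
  x*      = (-1.2537, -1.4627, 0.1791)
  lambda* = (6.0746)
  f(x*)   = 7.2537

x* = (-1.2537, -1.4627, 0.1791), lambda* = (6.0746)


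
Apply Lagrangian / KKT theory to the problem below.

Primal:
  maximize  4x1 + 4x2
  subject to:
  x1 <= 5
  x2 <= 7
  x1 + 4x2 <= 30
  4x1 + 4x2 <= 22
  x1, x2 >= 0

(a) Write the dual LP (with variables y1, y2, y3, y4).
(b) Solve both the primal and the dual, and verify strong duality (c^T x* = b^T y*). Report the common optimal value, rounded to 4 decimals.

The standard primal-dual pair for 'max c^T x s.t. A x <= b, x >= 0' is:
  Dual:  min b^T y  s.t.  A^T y >= c,  y >= 0.

So the dual LP is:
  minimize  5y1 + 7y2 + 30y3 + 22y4
  subject to:
    y1 + y3 + 4y4 >= 4
    y2 + 4y3 + 4y4 >= 4
    y1, y2, y3, y4 >= 0

Solving the primal: x* = (0, 5.5).
  primal value c^T x* = 22.
Solving the dual: y* = (0, 0, 0, 1).
  dual value b^T y* = 22.
Strong duality: c^T x* = b^T y*. Confirmed.

22


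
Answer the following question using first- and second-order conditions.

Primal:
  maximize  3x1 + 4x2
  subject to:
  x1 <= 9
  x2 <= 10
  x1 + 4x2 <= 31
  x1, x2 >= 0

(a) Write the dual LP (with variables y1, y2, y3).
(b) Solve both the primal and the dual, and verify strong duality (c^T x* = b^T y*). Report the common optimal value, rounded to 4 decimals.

The standard primal-dual pair for 'max c^T x s.t. A x <= b, x >= 0' is:
  Dual:  min b^T y  s.t.  A^T y >= c,  y >= 0.

So the dual LP is:
  minimize  9y1 + 10y2 + 31y3
  subject to:
    y1 + y3 >= 3
    y2 + 4y3 >= 4
    y1, y2, y3 >= 0

Solving the primal: x* = (9, 5.5).
  primal value c^T x* = 49.
Solving the dual: y* = (2, 0, 1).
  dual value b^T y* = 49.
Strong duality: c^T x* = b^T y*. Confirmed.

49


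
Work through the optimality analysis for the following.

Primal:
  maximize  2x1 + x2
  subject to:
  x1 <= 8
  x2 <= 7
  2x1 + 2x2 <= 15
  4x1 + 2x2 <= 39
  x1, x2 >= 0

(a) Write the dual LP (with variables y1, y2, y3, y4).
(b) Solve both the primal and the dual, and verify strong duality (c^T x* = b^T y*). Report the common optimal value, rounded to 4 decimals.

The standard primal-dual pair for 'max c^T x s.t. A x <= b, x >= 0' is:
  Dual:  min b^T y  s.t.  A^T y >= c,  y >= 0.

So the dual LP is:
  minimize  8y1 + 7y2 + 15y3 + 39y4
  subject to:
    y1 + 2y3 + 4y4 >= 2
    y2 + 2y3 + 2y4 >= 1
    y1, y2, y3, y4 >= 0

Solving the primal: x* = (7.5, 0).
  primal value c^T x* = 15.
Solving the dual: y* = (0, 0, 1, 0).
  dual value b^T y* = 15.
Strong duality: c^T x* = b^T y*. Confirmed.

15


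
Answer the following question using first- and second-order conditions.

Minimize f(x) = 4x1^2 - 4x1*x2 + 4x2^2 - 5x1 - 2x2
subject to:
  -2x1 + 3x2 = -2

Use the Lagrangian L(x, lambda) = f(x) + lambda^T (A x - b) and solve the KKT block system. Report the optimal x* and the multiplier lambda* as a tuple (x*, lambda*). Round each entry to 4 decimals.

Form the Lagrangian:
  L(x, lambda) = (1/2) x^T Q x + c^T x + lambda^T (A x - b)
Stationarity (grad_x L = 0): Q x + c + A^T lambda = 0.
Primal feasibility: A x = b.

This gives the KKT block system:
  [ Q   A^T ] [ x     ]   [-c ]
  [ A    0  ] [ lambda ] = [ b ]

Solving the linear system:
  x*      = (1.1607, 0.1071)
  lambda* = (1.9286)
  f(x*)   = -1.0804

x* = (1.1607, 0.1071), lambda* = (1.9286)


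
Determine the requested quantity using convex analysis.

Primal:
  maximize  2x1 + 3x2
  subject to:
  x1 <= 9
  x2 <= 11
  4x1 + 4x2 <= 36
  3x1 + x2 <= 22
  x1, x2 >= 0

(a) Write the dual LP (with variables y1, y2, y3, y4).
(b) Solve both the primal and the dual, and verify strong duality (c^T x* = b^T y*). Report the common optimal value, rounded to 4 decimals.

The standard primal-dual pair for 'max c^T x s.t. A x <= b, x >= 0' is:
  Dual:  min b^T y  s.t.  A^T y >= c,  y >= 0.

So the dual LP is:
  minimize  9y1 + 11y2 + 36y3 + 22y4
  subject to:
    y1 + 4y3 + 3y4 >= 2
    y2 + 4y3 + y4 >= 3
    y1, y2, y3, y4 >= 0

Solving the primal: x* = (0, 9).
  primal value c^T x* = 27.
Solving the dual: y* = (0, 0, 0.75, 0).
  dual value b^T y* = 27.
Strong duality: c^T x* = b^T y*. Confirmed.

27


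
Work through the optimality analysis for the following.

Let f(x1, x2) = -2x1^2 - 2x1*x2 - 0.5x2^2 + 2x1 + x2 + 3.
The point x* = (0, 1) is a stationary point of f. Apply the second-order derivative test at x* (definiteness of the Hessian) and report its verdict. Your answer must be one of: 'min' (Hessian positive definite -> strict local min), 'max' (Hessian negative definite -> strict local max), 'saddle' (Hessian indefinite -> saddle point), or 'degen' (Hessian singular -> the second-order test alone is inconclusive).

Compute the Hessian H = grad^2 f:
  H = [[-4, -2], [-2, -1]]
Verify stationarity: grad f(x*) = H x* + g = (0, 0).
Eigenvalues of H: -5, 0.
H has a zero eigenvalue (singular; negative semidefinite but not definite), so H is neither positive definite, negative definite, nor indefinite. The second-order test alone is inconclusive -> degen.
(Indeed, f is constant along the null direction of H through x*, so x* is not a strict local extremum.)

degen


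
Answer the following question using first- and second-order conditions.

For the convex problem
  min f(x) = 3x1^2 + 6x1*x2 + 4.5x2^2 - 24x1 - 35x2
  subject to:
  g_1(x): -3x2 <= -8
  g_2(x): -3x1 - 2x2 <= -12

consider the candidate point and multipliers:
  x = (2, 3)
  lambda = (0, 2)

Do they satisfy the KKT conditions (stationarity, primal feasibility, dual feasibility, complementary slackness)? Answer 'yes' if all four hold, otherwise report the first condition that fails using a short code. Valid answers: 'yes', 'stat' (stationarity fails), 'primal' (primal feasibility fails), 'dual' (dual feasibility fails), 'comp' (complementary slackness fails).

Gradient of f: grad f(x) = Q x + c = (6, 4)
Constraint values g_i(x) = a_i^T x - b_i:
  g_1((2, 3)) = -1
  g_2((2, 3)) = 0
Stationarity residual: grad f(x) + sum_i lambda_i a_i = (0, 0)
  -> stationarity OK
Primal feasibility (all g_i <= 0): OK
Dual feasibility (all lambda_i >= 0): OK
Complementary slackness (lambda_i * g_i(x) = 0 for all i): OK

Verdict: yes, KKT holds.

yes


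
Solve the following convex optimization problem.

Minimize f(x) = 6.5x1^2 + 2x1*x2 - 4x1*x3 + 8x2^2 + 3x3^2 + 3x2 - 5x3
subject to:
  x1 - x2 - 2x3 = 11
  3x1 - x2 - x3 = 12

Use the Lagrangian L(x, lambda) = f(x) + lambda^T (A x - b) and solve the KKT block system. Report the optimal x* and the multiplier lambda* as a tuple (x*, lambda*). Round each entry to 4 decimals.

Form the Lagrangian:
  L(x, lambda) = (1/2) x^T Q x + c^T x + lambda^T (A x - b)
Stationarity (grad_x L = 0): Q x + c + A^T lambda = 0.
Primal feasibility: A x = b.

This gives the KKT block system:
  [ Q   A^T ] [ x     ]   [-c ]
  [ A    0  ] [ lambda ] = [ b ]

Solving the linear system:
  x*      = (2.2347, -1.8266, -3.4693)
  lambda* = (-12.9979, -8.759)
  f(x*)   = 129.9757

x* = (2.2347, -1.8266, -3.4693), lambda* = (-12.9979, -8.759)


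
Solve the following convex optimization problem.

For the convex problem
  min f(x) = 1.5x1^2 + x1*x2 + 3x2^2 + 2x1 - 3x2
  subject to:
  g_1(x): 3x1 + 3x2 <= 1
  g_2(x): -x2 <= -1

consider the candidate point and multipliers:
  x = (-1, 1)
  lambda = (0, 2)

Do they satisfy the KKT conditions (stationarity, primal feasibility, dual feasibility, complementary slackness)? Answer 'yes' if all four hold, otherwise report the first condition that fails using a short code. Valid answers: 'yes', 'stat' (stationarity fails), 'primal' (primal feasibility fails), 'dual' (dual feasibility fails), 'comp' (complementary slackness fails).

Gradient of f: grad f(x) = Q x + c = (0, 2)
Constraint values g_i(x) = a_i^T x - b_i:
  g_1((-1, 1)) = -1
  g_2((-1, 1)) = 0
Stationarity residual: grad f(x) + sum_i lambda_i a_i = (0, 0)
  -> stationarity OK
Primal feasibility (all g_i <= 0): OK
Dual feasibility (all lambda_i >= 0): OK
Complementary slackness (lambda_i * g_i(x) = 0 for all i): OK

Verdict: yes, KKT holds.

yes
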